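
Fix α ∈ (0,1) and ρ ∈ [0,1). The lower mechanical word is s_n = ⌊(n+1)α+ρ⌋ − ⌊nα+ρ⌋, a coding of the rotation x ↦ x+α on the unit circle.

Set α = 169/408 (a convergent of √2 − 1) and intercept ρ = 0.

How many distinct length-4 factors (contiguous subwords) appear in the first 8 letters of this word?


t_n = ⌊(n·169)/408⌋ for n = 0 … 8:
  n=0…8: ⌊0/408⌋=0 ⌊169/408⌋=0 ⌊338/408⌋=0 ⌊507/408⌋=1 ⌊676/408⌋=1 ⌊845/408⌋=2 ⌊1014/408⌋=2 ⌊1183/408⌋=2 ⌊1352/408⌋=3
s_n = t_(n+1) − t_n for n = 0 … 7 gives
prefix = 00101001
slide a length-4 window over [0..3] … [4..7] (5 windows); first occurrence of each distinct factor:
  [  0..  3] 0010
  [  1..  4] 0101
  [  2..  5] 1010
  [  3..  6] 0100
  [  4..  7] 1001
distinct factors: {0010, 0100, 0101, 1001, 1010}
count = 5  (Sturmian bound for length 4 is 5)

5


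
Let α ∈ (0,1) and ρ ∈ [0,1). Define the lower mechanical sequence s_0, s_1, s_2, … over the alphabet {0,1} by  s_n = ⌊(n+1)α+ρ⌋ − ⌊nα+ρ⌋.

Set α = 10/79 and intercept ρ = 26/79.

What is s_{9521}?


(n+1)α + ρ = (9522·10 + 26) / 79 = 95246/79
nα + ρ     = (9521·10 + 26) / 79 = 95236/79
⌊95246/79⌋ = 1205,  ⌊95236/79⌋ = 1205
s_{9521} = 1205 − 1205 = 0

0


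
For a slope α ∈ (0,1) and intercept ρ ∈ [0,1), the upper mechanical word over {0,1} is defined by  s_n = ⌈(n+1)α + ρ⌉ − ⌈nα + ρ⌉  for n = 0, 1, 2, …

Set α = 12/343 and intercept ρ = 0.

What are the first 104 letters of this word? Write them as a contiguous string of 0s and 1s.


n=0: ⌈(1·12)/343⌉ − ⌈(0·12)/343⌉ = ⌈12/343⌉ − ⌈0/343⌉ = 1 − 0 = 1
n=1: ⌈(2·12)/343⌉ − ⌈(1·12)/343⌉ = ⌈24/343⌉ − ⌈12/343⌉ = 1 − 1 = 0
n=2: ⌈(3·12)/343⌉ − ⌈(2·12)/343⌉ = ⌈36/343⌉ − ⌈24/343⌉ = 1 − 1 = 0
n=3: ⌈(4·12)/343⌉ − ⌈(3·12)/343⌉ = ⌈48/343⌉ − ⌈36/343⌉ = 1 − 1 = 0
n=4: ⌈(5·12)/343⌉ − ⌈(4·12)/343⌉ = ⌈60/343⌉ − ⌈48/343⌉ = 1 − 1 = 0
n=5: ⌈(6·12)/343⌉ − ⌈(5·12)/343⌉ = ⌈72/343⌉ − ⌈60/343⌉ = 1 − 1 = 0
n=6: ⌈(7·12)/343⌉ − ⌈(6·12)/343⌉ = ⌈84/343⌉ − ⌈72/343⌉ = 1 − 1 = 0
n=7: ⌈(8·12)/343⌉ − ⌈(7·12)/343⌉ = ⌈96/343⌉ − ⌈84/343⌉ = 1 − 1 = 0
n=8: ⌈(9·12)/343⌉ − ⌈(8·12)/343⌉ = ⌈108/343⌉ − ⌈96/343⌉ = 1 − 1 = 0
n=9: ⌈(10·12)/343⌉ − ⌈(9·12)/343⌉ = ⌈120/343⌉ − ⌈108/343⌉ = 1 − 1 = 0
n=10: ⌈(11·12)/343⌉ − ⌈(10·12)/343⌉ = ⌈132/343⌉ − ⌈120/343⌉ = 1 − 1 = 0
n=11: ⌈(12·12)/343⌉ − ⌈(11·12)/343⌉ = ⌈144/343⌉ − ⌈132/343⌉ = 1 − 1 = 0
n=12: ⌈(13·12)/343⌉ − ⌈(12·12)/343⌉ = ⌈156/343⌉ − ⌈144/343⌉ = 1 − 1 = 0
n=13: ⌈(14·12)/343⌉ − ⌈(13·12)/343⌉ = ⌈168/343⌉ − ⌈156/343⌉ = 1 − 1 = 0
n=14: ⌈(15·12)/343⌉ − ⌈(14·12)/343⌉ = ⌈180/343⌉ − ⌈168/343⌉ = 1 − 1 = 0
n=15: ⌈(16·12)/343⌉ − ⌈(15·12)/343⌉ = ⌈192/343⌉ − ⌈180/343⌉ = 1 − 1 = 0
n=16: ⌈(17·12)/343⌉ − ⌈(16·12)/343⌉ = ⌈204/343⌉ − ⌈192/343⌉ = 1 − 1 = 0
n=17: ⌈(18·12)/343⌉ − ⌈(17·12)/343⌉ = ⌈216/343⌉ − ⌈204/343⌉ = 1 − 1 = 0
n=18: ⌈(19·12)/343⌉ − ⌈(18·12)/343⌉ = ⌈228/343⌉ − ⌈216/343⌉ = 1 − 1 = 0
n=19: ⌈(20·12)/343⌉ − ⌈(19·12)/343⌉ = ⌈240/343⌉ − ⌈228/343⌉ = 1 − 1 = 0
n=20: ⌈(21·12)/343⌉ − ⌈(20·12)/343⌉ = ⌈252/343⌉ − ⌈240/343⌉ = 1 − 1 = 0
n=21: ⌈(22·12)/343⌉ − ⌈(21·12)/343⌉ = ⌈264/343⌉ − ⌈252/343⌉ = 1 − 1 = 0
n=22: ⌈(23·12)/343⌉ − ⌈(22·12)/343⌉ = ⌈276/343⌉ − ⌈264/343⌉ = 1 − 1 = 0
n=23: ⌈(24·12)/343⌉ − ⌈(23·12)/343⌉ = ⌈288/343⌉ − ⌈276/343⌉ = 1 − 1 = 0
n=24: ⌈(25·12)/343⌉ − ⌈(24·12)/343⌉ = ⌈300/343⌉ − ⌈288/343⌉ = 1 − 1 = 0
n=25: ⌈(26·12)/343⌉ − ⌈(25·12)/343⌉ = ⌈312/343⌉ − ⌈300/343⌉ = 1 − 1 = 0
n=26: ⌈(27·12)/343⌉ − ⌈(26·12)/343⌉ = ⌈324/343⌉ − ⌈312/343⌉ = 1 − 1 = 0
n=27: ⌈(28·12)/343⌉ − ⌈(27·12)/343⌉ = ⌈336/343⌉ − ⌈324/343⌉ = 1 − 1 = 0
n=28: ⌈(29·12)/343⌉ − ⌈(28·12)/343⌉ = ⌈348/343⌉ − ⌈336/343⌉ = 2 − 1 = 1
n=29: ⌈(30·12)/343⌉ − ⌈(29·12)/343⌉ = ⌈360/343⌉ − ⌈348/343⌉ = 2 − 2 = 0
n=30: ⌈(31·12)/343⌉ − ⌈(30·12)/343⌉ = ⌈372/343⌉ − ⌈360/343⌉ = 2 − 2 = 0
n=31: ⌈(32·12)/343⌉ − ⌈(31·12)/343⌉ = ⌈384/343⌉ − ⌈372/343⌉ = 2 − 2 = 0
n=32: ⌈(33·12)/343⌉ − ⌈(32·12)/343⌉ = ⌈396/343⌉ − ⌈384/343⌉ = 2 − 2 = 0
n=33: ⌈(34·12)/343⌉ − ⌈(33·12)/343⌉ = ⌈408/343⌉ − ⌈396/343⌉ = 2 − 2 = 0
n=34: ⌈(35·12)/343⌉ − ⌈(34·12)/343⌉ = ⌈420/343⌉ − ⌈408/343⌉ = 2 − 2 = 0
n=35: ⌈(36·12)/343⌉ − ⌈(35·12)/343⌉ = ⌈432/343⌉ − ⌈420/343⌉ = 2 − 2 = 0
n=36: ⌈(37·12)/343⌉ − ⌈(36·12)/343⌉ = ⌈444/343⌉ − ⌈432/343⌉ = 2 − 2 = 0
n=37: ⌈(38·12)/343⌉ − ⌈(37·12)/343⌉ = ⌈456/343⌉ − ⌈444/343⌉ = 2 − 2 = 0
n=38: ⌈(39·12)/343⌉ − ⌈(38·12)/343⌉ = ⌈468/343⌉ − ⌈456/343⌉ = 2 − 2 = 0
n=39: ⌈(40·12)/343⌉ − ⌈(39·12)/343⌉ = ⌈480/343⌉ − ⌈468/343⌉ = 2 − 2 = 0
n=40: ⌈(41·12)/343⌉ − ⌈(40·12)/343⌉ = ⌈492/343⌉ − ⌈480/343⌉ = 2 − 2 = 0
n=41: ⌈(42·12)/343⌉ − ⌈(41·12)/343⌉ = ⌈504/343⌉ − ⌈492/343⌉ = 2 − 2 = 0
n=42: ⌈(43·12)/343⌉ − ⌈(42·12)/343⌉ = ⌈516/343⌉ − ⌈504/343⌉ = 2 − 2 = 0
n=43: ⌈(44·12)/343⌉ − ⌈(43·12)/343⌉ = ⌈528/343⌉ − ⌈516/343⌉ = 2 − 2 = 0
n=44: ⌈(45·12)/343⌉ − ⌈(44·12)/343⌉ = ⌈540/343⌉ − ⌈528/343⌉ = 2 − 2 = 0
n=45: ⌈(46·12)/343⌉ − ⌈(45·12)/343⌉ = ⌈552/343⌉ − ⌈540/343⌉ = 2 − 2 = 0
n=46: ⌈(47·12)/343⌉ − ⌈(46·12)/343⌉ = ⌈564/343⌉ − ⌈552/343⌉ = 2 − 2 = 0
n=47: ⌈(48·12)/343⌉ − ⌈(47·12)/343⌉ = ⌈576/343⌉ − ⌈564/343⌉ = 2 − 2 = 0
n=48: ⌈(49·12)/343⌉ − ⌈(48·12)/343⌉ = ⌈588/343⌉ − ⌈576/343⌉ = 2 − 2 = 0
n=49: ⌈(50·12)/343⌉ − ⌈(49·12)/343⌉ = ⌈600/343⌉ − ⌈588/343⌉ = 2 − 2 = 0
n=50: ⌈(51·12)/343⌉ − ⌈(50·12)/343⌉ = ⌈612/343⌉ − ⌈600/343⌉ = 2 − 2 = 0
n=51: ⌈(52·12)/343⌉ − ⌈(51·12)/343⌉ = ⌈624/343⌉ − ⌈612/343⌉ = 2 − 2 = 0
n=52: ⌈(53·12)/343⌉ − ⌈(52·12)/343⌉ = ⌈636/343⌉ − ⌈624/343⌉ = 2 − 2 = 0
n=53: ⌈(54·12)/343⌉ − ⌈(53·12)/343⌉ = ⌈648/343⌉ − ⌈636/343⌉ = 2 − 2 = 0
n=54: ⌈(55·12)/343⌉ − ⌈(54·12)/343⌉ = ⌈660/343⌉ − ⌈648/343⌉ = 2 − 2 = 0
n=55: ⌈(56·12)/343⌉ − ⌈(55·12)/343⌉ = ⌈672/343⌉ − ⌈660/343⌉ = 2 − 2 = 0
n=56: ⌈(57·12)/343⌉ − ⌈(56·12)/343⌉ = ⌈684/343⌉ − ⌈672/343⌉ = 2 − 2 = 0
n=57: ⌈(58·12)/343⌉ − ⌈(57·12)/343⌉ = ⌈696/343⌉ − ⌈684/343⌉ = 3 − 2 = 1
n=58: ⌈(59·12)/343⌉ − ⌈(58·12)/343⌉ = ⌈708/343⌉ − ⌈696/343⌉ = 3 − 3 = 0
n=59: ⌈(60·12)/343⌉ − ⌈(59·12)/343⌉ = ⌈720/343⌉ − ⌈708/343⌉ = 3 − 3 = 0
n=60: ⌈(61·12)/343⌉ − ⌈(60·12)/343⌉ = ⌈732/343⌉ − ⌈720/343⌉ = 3 − 3 = 0
n=61: ⌈(62·12)/343⌉ − ⌈(61·12)/343⌉ = ⌈744/343⌉ − ⌈732/343⌉ = 3 − 3 = 0
n=62: ⌈(63·12)/343⌉ − ⌈(62·12)/343⌉ = ⌈756/343⌉ − ⌈744/343⌉ = 3 − 3 = 0
n=63: ⌈(64·12)/343⌉ − ⌈(63·12)/343⌉ = ⌈768/343⌉ − ⌈756/343⌉ = 3 − 3 = 0
n=64: ⌈(65·12)/343⌉ − ⌈(64·12)/343⌉ = ⌈780/343⌉ − ⌈768/343⌉ = 3 − 3 = 0
n=65: ⌈(66·12)/343⌉ − ⌈(65·12)/343⌉ = ⌈792/343⌉ − ⌈780/343⌉ = 3 − 3 = 0
n=66: ⌈(67·12)/343⌉ − ⌈(66·12)/343⌉ = ⌈804/343⌉ − ⌈792/343⌉ = 3 − 3 = 0
n=67: ⌈(68·12)/343⌉ − ⌈(67·12)/343⌉ = ⌈816/343⌉ − ⌈804/343⌉ = 3 − 3 = 0
n=68: ⌈(69·12)/343⌉ − ⌈(68·12)/343⌉ = ⌈828/343⌉ − ⌈816/343⌉ = 3 − 3 = 0
n=69: ⌈(70·12)/343⌉ − ⌈(69·12)/343⌉ = ⌈840/343⌉ − ⌈828/343⌉ = 3 − 3 = 0
n=70: ⌈(71·12)/343⌉ − ⌈(70·12)/343⌉ = ⌈852/343⌉ − ⌈840/343⌉ = 3 − 3 = 0
n=71: ⌈(72·12)/343⌉ − ⌈(71·12)/343⌉ = ⌈864/343⌉ − ⌈852/343⌉ = 3 − 3 = 0
n=72: ⌈(73·12)/343⌉ − ⌈(72·12)/343⌉ = ⌈876/343⌉ − ⌈864/343⌉ = 3 − 3 = 0
n=73: ⌈(74·12)/343⌉ − ⌈(73·12)/343⌉ = ⌈888/343⌉ − ⌈876/343⌉ = 3 − 3 = 0
n=74: ⌈(75·12)/343⌉ − ⌈(74·12)/343⌉ = ⌈900/343⌉ − ⌈888/343⌉ = 3 − 3 = 0
n=75: ⌈(76·12)/343⌉ − ⌈(75·12)/343⌉ = ⌈912/343⌉ − ⌈900/343⌉ = 3 − 3 = 0
n=76: ⌈(77·12)/343⌉ − ⌈(76·12)/343⌉ = ⌈924/343⌉ − ⌈912/343⌉ = 3 − 3 = 0
n=77: ⌈(78·12)/343⌉ − ⌈(77·12)/343⌉ = ⌈936/343⌉ − ⌈924/343⌉ = 3 − 3 = 0
n=78: ⌈(79·12)/343⌉ − ⌈(78·12)/343⌉ = ⌈948/343⌉ − ⌈936/343⌉ = 3 − 3 = 0
n=79: ⌈(80·12)/343⌉ − ⌈(79·12)/343⌉ = ⌈960/343⌉ − ⌈948/343⌉ = 3 − 3 = 0
n=80: ⌈(81·12)/343⌉ − ⌈(80·12)/343⌉ = ⌈972/343⌉ − ⌈960/343⌉ = 3 − 3 = 0
n=81: ⌈(82·12)/343⌉ − ⌈(81·12)/343⌉ = ⌈984/343⌉ − ⌈972/343⌉ = 3 − 3 = 0
n=82: ⌈(83·12)/343⌉ − ⌈(82·12)/343⌉ = ⌈996/343⌉ − ⌈984/343⌉ = 3 − 3 = 0
n=83: ⌈(84·12)/343⌉ − ⌈(83·12)/343⌉ = ⌈1008/343⌉ − ⌈996/343⌉ = 3 − 3 = 0
n=84: ⌈(85·12)/343⌉ − ⌈(84·12)/343⌉ = ⌈1020/343⌉ − ⌈1008/343⌉ = 3 − 3 = 0
n=85: ⌈(86·12)/343⌉ − ⌈(85·12)/343⌉ = ⌈1032/343⌉ − ⌈1020/343⌉ = 4 − 3 = 1
n=86: ⌈(87·12)/343⌉ − ⌈(86·12)/343⌉ = ⌈1044/343⌉ − ⌈1032/343⌉ = 4 − 4 = 0
n=87: ⌈(88·12)/343⌉ − ⌈(87·12)/343⌉ = ⌈1056/343⌉ − ⌈1044/343⌉ = 4 − 4 = 0
n=88: ⌈(89·12)/343⌉ − ⌈(88·12)/343⌉ = ⌈1068/343⌉ − ⌈1056/343⌉ = 4 − 4 = 0
n=89: ⌈(90·12)/343⌉ − ⌈(89·12)/343⌉ = ⌈1080/343⌉ − ⌈1068/343⌉ = 4 − 4 = 0
n=90: ⌈(91·12)/343⌉ − ⌈(90·12)/343⌉ = ⌈1092/343⌉ − ⌈1080/343⌉ = 4 − 4 = 0
n=91: ⌈(92·12)/343⌉ − ⌈(91·12)/343⌉ = ⌈1104/343⌉ − ⌈1092/343⌉ = 4 − 4 = 0
n=92: ⌈(93·12)/343⌉ − ⌈(92·12)/343⌉ = ⌈1116/343⌉ − ⌈1104/343⌉ = 4 − 4 = 0
n=93: ⌈(94·12)/343⌉ − ⌈(93·12)/343⌉ = ⌈1128/343⌉ − ⌈1116/343⌉ = 4 − 4 = 0
n=94: ⌈(95·12)/343⌉ − ⌈(94·12)/343⌉ = ⌈1140/343⌉ − ⌈1128/343⌉ = 4 − 4 = 0
n=95: ⌈(96·12)/343⌉ − ⌈(95·12)/343⌉ = ⌈1152/343⌉ − ⌈1140/343⌉ = 4 − 4 = 0
n=96: ⌈(97·12)/343⌉ − ⌈(96·12)/343⌉ = ⌈1164/343⌉ − ⌈1152/343⌉ = 4 − 4 = 0
n=97: ⌈(98·12)/343⌉ − ⌈(97·12)/343⌉ = ⌈1176/343⌉ − ⌈1164/343⌉ = 4 − 4 = 0
n=98: ⌈(99·12)/343⌉ − ⌈(98·12)/343⌉ = ⌈1188/343⌉ − ⌈1176/343⌉ = 4 − 4 = 0
n=99: ⌈(100·12)/343⌉ − ⌈(99·12)/343⌉ = ⌈1200/343⌉ − ⌈1188/343⌉ = 4 − 4 = 0
n=100: ⌈(101·12)/343⌉ − ⌈(100·12)/343⌉ = ⌈1212/343⌉ − ⌈1200/343⌉ = 4 − 4 = 0
n=101: ⌈(102·12)/343⌉ − ⌈(101·12)/343⌉ = ⌈1224/343⌉ − ⌈1212/343⌉ = 4 − 4 = 0
n=102: ⌈(103·12)/343⌉ − ⌈(102·12)/343⌉ = ⌈1236/343⌉ − ⌈1224/343⌉ = 4 − 4 = 0
n=103: ⌈(104·12)/343⌉ − ⌈(103·12)/343⌉ = ⌈1248/343⌉ − ⌈1236/343⌉ = 4 − 4 = 0

10000000000000000000000000001000000000000000000000000000010000000000000000000000000001000000000000000000


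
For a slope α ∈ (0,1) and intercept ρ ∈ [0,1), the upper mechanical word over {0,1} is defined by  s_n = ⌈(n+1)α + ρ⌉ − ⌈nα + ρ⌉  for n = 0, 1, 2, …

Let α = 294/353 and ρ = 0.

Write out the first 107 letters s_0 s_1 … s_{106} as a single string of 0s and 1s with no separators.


n=0: ⌈(1·294)/353⌉ − ⌈(0·294)/353⌉ = ⌈294/353⌉ − ⌈0/353⌉ = 1 − 0 = 1
n=1: ⌈(2·294)/353⌉ − ⌈(1·294)/353⌉ = ⌈588/353⌉ − ⌈294/353⌉ = 2 − 1 = 1
n=2: ⌈(3·294)/353⌉ − ⌈(2·294)/353⌉ = ⌈882/353⌉ − ⌈588/353⌉ = 3 − 2 = 1
n=3: ⌈(4·294)/353⌉ − ⌈(3·294)/353⌉ = ⌈1176/353⌉ − ⌈882/353⌉ = 4 − 3 = 1
n=4: ⌈(5·294)/353⌉ − ⌈(4·294)/353⌉ = ⌈1470/353⌉ − ⌈1176/353⌉ = 5 − 4 = 1
n=5: ⌈(6·294)/353⌉ − ⌈(5·294)/353⌉ = ⌈1764/353⌉ − ⌈1470/353⌉ = 5 − 5 = 0
n=6: ⌈(7·294)/353⌉ − ⌈(6·294)/353⌉ = ⌈2058/353⌉ − ⌈1764/353⌉ = 6 − 5 = 1
n=7: ⌈(8·294)/353⌉ − ⌈(7·294)/353⌉ = ⌈2352/353⌉ − ⌈2058/353⌉ = 7 − 6 = 1
n=8: ⌈(9·294)/353⌉ − ⌈(8·294)/353⌉ = ⌈2646/353⌉ − ⌈2352/353⌉ = 8 − 7 = 1
n=9: ⌈(10·294)/353⌉ − ⌈(9·294)/353⌉ = ⌈2940/353⌉ − ⌈2646/353⌉ = 9 − 8 = 1
n=10: ⌈(11·294)/353⌉ − ⌈(10·294)/353⌉ = ⌈3234/353⌉ − ⌈2940/353⌉ = 10 − 9 = 1
n=11: ⌈(12·294)/353⌉ − ⌈(11·294)/353⌉ = ⌈3528/353⌉ − ⌈3234/353⌉ = 10 − 10 = 0
n=12: ⌈(13·294)/353⌉ − ⌈(12·294)/353⌉ = ⌈3822/353⌉ − ⌈3528/353⌉ = 11 − 10 = 1
n=13: ⌈(14·294)/353⌉ − ⌈(13·294)/353⌉ = ⌈4116/353⌉ − ⌈3822/353⌉ = 12 − 11 = 1
n=14: ⌈(15·294)/353⌉ − ⌈(14·294)/353⌉ = ⌈4410/353⌉ − ⌈4116/353⌉ = 13 − 12 = 1
n=15: ⌈(16·294)/353⌉ − ⌈(15·294)/353⌉ = ⌈4704/353⌉ − ⌈4410/353⌉ = 14 − 13 = 1
n=16: ⌈(17·294)/353⌉ − ⌈(16·294)/353⌉ = ⌈4998/353⌉ − ⌈4704/353⌉ = 15 − 14 = 1
n=17: ⌈(18·294)/353⌉ − ⌈(17·294)/353⌉ = ⌈5292/353⌉ − ⌈4998/353⌉ = 15 − 15 = 0
n=18: ⌈(19·294)/353⌉ − ⌈(18·294)/353⌉ = ⌈5586/353⌉ − ⌈5292/353⌉ = 16 − 15 = 1
n=19: ⌈(20·294)/353⌉ − ⌈(19·294)/353⌉ = ⌈5880/353⌉ − ⌈5586/353⌉ = 17 − 16 = 1
n=20: ⌈(21·294)/353⌉ − ⌈(20·294)/353⌉ = ⌈6174/353⌉ − ⌈5880/353⌉ = 18 − 17 = 1
n=21: ⌈(22·294)/353⌉ − ⌈(21·294)/353⌉ = ⌈6468/353⌉ − ⌈6174/353⌉ = 19 − 18 = 1
n=22: ⌈(23·294)/353⌉ − ⌈(22·294)/353⌉ = ⌈6762/353⌉ − ⌈6468/353⌉ = 20 − 19 = 1
n=23: ⌈(24·294)/353⌉ − ⌈(23·294)/353⌉ = ⌈7056/353⌉ − ⌈6762/353⌉ = 20 − 20 = 0
n=24: ⌈(25·294)/353⌉ − ⌈(24·294)/353⌉ = ⌈7350/353⌉ − ⌈7056/353⌉ = 21 − 20 = 1
n=25: ⌈(26·294)/353⌉ − ⌈(25·294)/353⌉ = ⌈7644/353⌉ − ⌈7350/353⌉ = 22 − 21 = 1
n=26: ⌈(27·294)/353⌉ − ⌈(26·294)/353⌉ = ⌈7938/353⌉ − ⌈7644/353⌉ = 23 − 22 = 1
n=27: ⌈(28·294)/353⌉ − ⌈(27·294)/353⌉ = ⌈8232/353⌉ − ⌈7938/353⌉ = 24 − 23 = 1
n=28: ⌈(29·294)/353⌉ − ⌈(28·294)/353⌉ = ⌈8526/353⌉ − ⌈8232/353⌉ = 25 − 24 = 1
n=29: ⌈(30·294)/353⌉ − ⌈(29·294)/353⌉ = ⌈8820/353⌉ − ⌈8526/353⌉ = 25 − 25 = 0
n=30: ⌈(31·294)/353⌉ − ⌈(30·294)/353⌉ = ⌈9114/353⌉ − ⌈8820/353⌉ = 26 − 25 = 1
n=31: ⌈(32·294)/353⌉ − ⌈(31·294)/353⌉ = ⌈9408/353⌉ − ⌈9114/353⌉ = 27 − 26 = 1
n=32: ⌈(33·294)/353⌉ − ⌈(32·294)/353⌉ = ⌈9702/353⌉ − ⌈9408/353⌉ = 28 − 27 = 1
n=33: ⌈(34·294)/353⌉ − ⌈(33·294)/353⌉ = ⌈9996/353⌉ − ⌈9702/353⌉ = 29 − 28 = 1
n=34: ⌈(35·294)/353⌉ − ⌈(34·294)/353⌉ = ⌈10290/353⌉ − ⌈9996/353⌉ = 30 − 29 = 1
n=35: ⌈(36·294)/353⌉ − ⌈(35·294)/353⌉ = ⌈10584/353⌉ − ⌈10290/353⌉ = 30 − 30 = 0
n=36: ⌈(37·294)/353⌉ − ⌈(36·294)/353⌉ = ⌈10878/353⌉ − ⌈10584/353⌉ = 31 − 30 = 1
n=37: ⌈(38·294)/353⌉ − ⌈(37·294)/353⌉ = ⌈11172/353⌉ − ⌈10878/353⌉ = 32 − 31 = 1
n=38: ⌈(39·294)/353⌉ − ⌈(38·294)/353⌉ = ⌈11466/353⌉ − ⌈11172/353⌉ = 33 − 32 = 1
n=39: ⌈(40·294)/353⌉ − ⌈(39·294)/353⌉ = ⌈11760/353⌉ − ⌈11466/353⌉ = 34 − 33 = 1
n=40: ⌈(41·294)/353⌉ − ⌈(40·294)/353⌉ = ⌈12054/353⌉ − ⌈11760/353⌉ = 35 − 34 = 1
n=41: ⌈(42·294)/353⌉ − ⌈(41·294)/353⌉ = ⌈12348/353⌉ − ⌈12054/353⌉ = 35 − 35 = 0
n=42: ⌈(43·294)/353⌉ − ⌈(42·294)/353⌉ = ⌈12642/353⌉ − ⌈12348/353⌉ = 36 − 35 = 1
n=43: ⌈(44·294)/353⌉ − ⌈(43·294)/353⌉ = ⌈12936/353⌉ − ⌈12642/353⌉ = 37 − 36 = 1
n=44: ⌈(45·294)/353⌉ − ⌈(44·294)/353⌉ = ⌈13230/353⌉ − ⌈12936/353⌉ = 38 − 37 = 1
n=45: ⌈(46·294)/353⌉ − ⌈(45·294)/353⌉ = ⌈13524/353⌉ − ⌈13230/353⌉ = 39 − 38 = 1
n=46: ⌈(47·294)/353⌉ − ⌈(46·294)/353⌉ = ⌈13818/353⌉ − ⌈13524/353⌉ = 40 − 39 = 1
n=47: ⌈(48·294)/353⌉ − ⌈(47·294)/353⌉ = ⌈14112/353⌉ − ⌈13818/353⌉ = 40 − 40 = 0
n=48: ⌈(49·294)/353⌉ − ⌈(48·294)/353⌉ = ⌈14406/353⌉ − ⌈14112/353⌉ = 41 − 40 = 1
n=49: ⌈(50·294)/353⌉ − ⌈(49·294)/353⌉ = ⌈14700/353⌉ − ⌈14406/353⌉ = 42 − 41 = 1
n=50: ⌈(51·294)/353⌉ − ⌈(50·294)/353⌉ = ⌈14994/353⌉ − ⌈14700/353⌉ = 43 − 42 = 1
n=51: ⌈(52·294)/353⌉ − ⌈(51·294)/353⌉ = ⌈15288/353⌉ − ⌈14994/353⌉ = 44 − 43 = 1
n=52: ⌈(53·294)/353⌉ − ⌈(52·294)/353⌉ = ⌈15582/353⌉ − ⌈15288/353⌉ = 45 − 44 = 1
n=53: ⌈(54·294)/353⌉ − ⌈(53·294)/353⌉ = ⌈15876/353⌉ − ⌈15582/353⌉ = 45 − 45 = 0
n=54: ⌈(55·294)/353⌉ − ⌈(54·294)/353⌉ = ⌈16170/353⌉ − ⌈15876/353⌉ = 46 − 45 = 1
n=55: ⌈(56·294)/353⌉ − ⌈(55·294)/353⌉ = ⌈16464/353⌉ − ⌈16170/353⌉ = 47 − 46 = 1
n=56: ⌈(57·294)/353⌉ − ⌈(56·294)/353⌉ = ⌈16758/353⌉ − ⌈16464/353⌉ = 48 − 47 = 1
n=57: ⌈(58·294)/353⌉ − ⌈(57·294)/353⌉ = ⌈17052/353⌉ − ⌈16758/353⌉ = 49 − 48 = 1
n=58: ⌈(59·294)/353⌉ − ⌈(58·294)/353⌉ = ⌈17346/353⌉ − ⌈17052/353⌉ = 50 − 49 = 1
n=59: ⌈(60·294)/353⌉ − ⌈(59·294)/353⌉ = ⌈17640/353⌉ − ⌈17346/353⌉ = 50 − 50 = 0
n=60: ⌈(61·294)/353⌉ − ⌈(60·294)/353⌉ = ⌈17934/353⌉ − ⌈17640/353⌉ = 51 − 50 = 1
n=61: ⌈(62·294)/353⌉ − ⌈(61·294)/353⌉ = ⌈18228/353⌉ − ⌈17934/353⌉ = 52 − 51 = 1
n=62: ⌈(63·294)/353⌉ − ⌈(62·294)/353⌉ = ⌈18522/353⌉ − ⌈18228/353⌉ = 53 − 52 = 1
n=63: ⌈(64·294)/353⌉ − ⌈(63·294)/353⌉ = ⌈18816/353⌉ − ⌈18522/353⌉ = 54 − 53 = 1
n=64: ⌈(65·294)/353⌉ − ⌈(64·294)/353⌉ = ⌈19110/353⌉ − ⌈18816/353⌉ = 55 − 54 = 1
n=65: ⌈(66·294)/353⌉ − ⌈(65·294)/353⌉ = ⌈19404/353⌉ − ⌈19110/353⌉ = 55 − 55 = 0
n=66: ⌈(67·294)/353⌉ − ⌈(66·294)/353⌉ = ⌈19698/353⌉ − ⌈19404/353⌉ = 56 − 55 = 1
n=67: ⌈(68·294)/353⌉ − ⌈(67·294)/353⌉ = ⌈19992/353⌉ − ⌈19698/353⌉ = 57 − 56 = 1
n=68: ⌈(69·294)/353⌉ − ⌈(68·294)/353⌉ = ⌈20286/353⌉ − ⌈19992/353⌉ = 58 − 57 = 1
n=69: ⌈(70·294)/353⌉ − ⌈(69·294)/353⌉ = ⌈20580/353⌉ − ⌈20286/353⌉ = 59 − 58 = 1
n=70: ⌈(71·294)/353⌉ − ⌈(70·294)/353⌉ = ⌈20874/353⌉ − ⌈20580/353⌉ = 60 − 59 = 1
n=71: ⌈(72·294)/353⌉ − ⌈(71·294)/353⌉ = ⌈21168/353⌉ − ⌈20874/353⌉ = 60 − 60 = 0
n=72: ⌈(73·294)/353⌉ − ⌈(72·294)/353⌉ = ⌈21462/353⌉ − ⌈21168/353⌉ = 61 − 60 = 1
n=73: ⌈(74·294)/353⌉ − ⌈(73·294)/353⌉ = ⌈21756/353⌉ − ⌈21462/353⌉ = 62 − 61 = 1
n=74: ⌈(75·294)/353⌉ − ⌈(74·294)/353⌉ = ⌈22050/353⌉ − ⌈21756/353⌉ = 63 − 62 = 1
n=75: ⌈(76·294)/353⌉ − ⌈(75·294)/353⌉ = ⌈22344/353⌉ − ⌈22050/353⌉ = 64 − 63 = 1
n=76: ⌈(77·294)/353⌉ − ⌈(76·294)/353⌉ = ⌈22638/353⌉ − ⌈22344/353⌉ = 65 − 64 = 1
n=77: ⌈(78·294)/353⌉ − ⌈(77·294)/353⌉ = ⌈22932/353⌉ − ⌈22638/353⌉ = 65 − 65 = 0
n=78: ⌈(79·294)/353⌉ − ⌈(78·294)/353⌉ = ⌈23226/353⌉ − ⌈22932/353⌉ = 66 − 65 = 1
n=79: ⌈(80·294)/353⌉ − ⌈(79·294)/353⌉ = ⌈23520/353⌉ − ⌈23226/353⌉ = 67 − 66 = 1
n=80: ⌈(81·294)/353⌉ − ⌈(80·294)/353⌉ = ⌈23814/353⌉ − ⌈23520/353⌉ = 68 − 67 = 1
n=81: ⌈(82·294)/353⌉ − ⌈(81·294)/353⌉ = ⌈24108/353⌉ − ⌈23814/353⌉ = 69 − 68 = 1
n=82: ⌈(83·294)/353⌉ − ⌈(82·294)/353⌉ = ⌈24402/353⌉ − ⌈24108/353⌉ = 70 − 69 = 1
n=83: ⌈(84·294)/353⌉ − ⌈(83·294)/353⌉ = ⌈24696/353⌉ − ⌈24402/353⌉ = 70 − 70 = 0
n=84: ⌈(85·294)/353⌉ − ⌈(84·294)/353⌉ = ⌈24990/353⌉ − ⌈24696/353⌉ = 71 − 70 = 1
n=85: ⌈(86·294)/353⌉ − ⌈(85·294)/353⌉ = ⌈25284/353⌉ − ⌈24990/353⌉ = 72 − 71 = 1
n=86: ⌈(87·294)/353⌉ − ⌈(86·294)/353⌉ = ⌈25578/353⌉ − ⌈25284/353⌉ = 73 − 72 = 1
n=87: ⌈(88·294)/353⌉ − ⌈(87·294)/353⌉ = ⌈25872/353⌉ − ⌈25578/353⌉ = 74 − 73 = 1
n=88: ⌈(89·294)/353⌉ − ⌈(88·294)/353⌉ = ⌈26166/353⌉ − ⌈25872/353⌉ = 75 − 74 = 1
n=89: ⌈(90·294)/353⌉ − ⌈(89·294)/353⌉ = ⌈26460/353⌉ − ⌈26166/353⌉ = 75 − 75 = 0
n=90: ⌈(91·294)/353⌉ − ⌈(90·294)/353⌉ = ⌈26754/353⌉ − ⌈26460/353⌉ = 76 − 75 = 1
n=91: ⌈(92·294)/353⌉ − ⌈(91·294)/353⌉ = ⌈27048/353⌉ − ⌈26754/353⌉ = 77 − 76 = 1
n=92: ⌈(93·294)/353⌉ − ⌈(92·294)/353⌉ = ⌈27342/353⌉ − ⌈27048/353⌉ = 78 − 77 = 1
n=93: ⌈(94·294)/353⌉ − ⌈(93·294)/353⌉ = ⌈27636/353⌉ − ⌈27342/353⌉ = 79 − 78 = 1
n=94: ⌈(95·294)/353⌉ − ⌈(94·294)/353⌉ = ⌈27930/353⌉ − ⌈27636/353⌉ = 80 − 79 = 1
n=95: ⌈(96·294)/353⌉ − ⌈(95·294)/353⌉ = ⌈28224/353⌉ − ⌈27930/353⌉ = 80 − 80 = 0
n=96: ⌈(97·294)/353⌉ − ⌈(96·294)/353⌉ = ⌈28518/353⌉ − ⌈28224/353⌉ = 81 − 80 = 1
n=97: ⌈(98·294)/353⌉ − ⌈(97·294)/353⌉ = ⌈28812/353⌉ − ⌈28518/353⌉ = 82 − 81 = 1
n=98: ⌈(99·294)/353⌉ − ⌈(98·294)/353⌉ = ⌈29106/353⌉ − ⌈28812/353⌉ = 83 − 82 = 1
n=99: ⌈(100·294)/353⌉ − ⌈(99·294)/353⌉ = ⌈29400/353⌉ − ⌈29106/353⌉ = 84 − 83 = 1
n=100: ⌈(101·294)/353⌉ − ⌈(100·294)/353⌉ = ⌈29694/353⌉ − ⌈29400/353⌉ = 85 − 84 = 1
n=101: ⌈(102·294)/353⌉ − ⌈(101·294)/353⌉ = ⌈29988/353⌉ − ⌈29694/353⌉ = 85 − 85 = 0
n=102: ⌈(103·294)/353⌉ − ⌈(102·294)/353⌉ = ⌈30282/353⌉ − ⌈29988/353⌉ = 86 − 85 = 1
n=103: ⌈(104·294)/353⌉ − ⌈(103·294)/353⌉ = ⌈30576/353⌉ − ⌈30282/353⌉ = 87 − 86 = 1
n=104: ⌈(105·294)/353⌉ − ⌈(104·294)/353⌉ = ⌈30870/353⌉ − ⌈30576/353⌉ = 88 − 87 = 1
n=105: ⌈(106·294)/353⌉ − ⌈(105·294)/353⌉ = ⌈31164/353⌉ − ⌈30870/353⌉ = 89 − 88 = 1
n=106: ⌈(107·294)/353⌉ − ⌈(106·294)/353⌉ = ⌈31458/353⌉ − ⌈31164/353⌉ = 90 − 89 = 1

11111011111011111011111011111011111011111011111011111011111011111011111011111011111011111011111011111011111


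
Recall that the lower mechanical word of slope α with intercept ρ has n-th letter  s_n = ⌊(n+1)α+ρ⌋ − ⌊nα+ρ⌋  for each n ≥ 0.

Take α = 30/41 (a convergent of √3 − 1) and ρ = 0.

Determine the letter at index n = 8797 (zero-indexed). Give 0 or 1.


(n+1)α + ρ = (8798·30) / 41 = 263940/41
nα + ρ     = (8797·30) / 41 = 263910/41
⌊263940/41⌋ = 6437,  ⌊263910/41⌋ = 6436
s_{8797} = 6437 − 6436 = 1

1


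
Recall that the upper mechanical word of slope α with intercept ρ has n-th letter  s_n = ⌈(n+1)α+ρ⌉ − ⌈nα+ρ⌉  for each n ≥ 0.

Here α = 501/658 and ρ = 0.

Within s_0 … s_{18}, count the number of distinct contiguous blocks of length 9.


5

t_n = ⌈(n·501)/658⌉ for n = 0 … 19:
  n=0…9: ⌈0/658⌉=0 ⌈501/658⌉=1 ⌈1002/658⌉=2 ⌈1503/658⌉=3 ⌈2004/658⌉=4 ⌈2505/658⌉=4 ⌈3006/658⌉=5 ⌈3507/658⌉=6 ⌈4008/658⌉=7 ⌈4509/658⌉=7
  n=10…19: ⌈5010/658⌉=8 ⌈5511/658⌉=9 ⌈6012/658⌉=10 ⌈6513/658⌉=10 ⌈7014/658⌉=11 ⌈7515/658⌉=12 ⌈8016/658⌉=13 ⌈8517/658⌉=13 ⌈9018/658⌉=14 ⌈9519/658⌉=15
s_n = t_(n+1) − t_n for n = 0 … 18 gives
prefix = 1111011101110111011
slide a length-9 window over [0..8] … [10..18] (11 windows); first occurrence of each distinct factor:
  [  0..  8] 111101110
  [  1..  9] 111011101
  [  2.. 10] 110111011
  [  3.. 11] 101110111
  [  4.. 12] 011101110
  (the other 6 windows repeat one of these)
distinct factors: {011101110, 101110111, 110111011, 111011101, 111101110}
count = 5  (Sturmian bound for length 9 is 10)


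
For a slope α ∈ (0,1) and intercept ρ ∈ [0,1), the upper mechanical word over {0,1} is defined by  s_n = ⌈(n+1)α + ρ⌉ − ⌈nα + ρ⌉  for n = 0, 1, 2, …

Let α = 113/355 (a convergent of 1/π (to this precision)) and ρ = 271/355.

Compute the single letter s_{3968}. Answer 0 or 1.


1

(n+1)α + ρ = (3969·113 + 271) / 355 = 448768/355
nα + ρ     = (3968·113 + 271) / 355 = 448655/355
⌈448768/355⌉ = 1265,  ⌈448655/355⌉ = 1264
s_{3968} = 1265 − 1264 = 1


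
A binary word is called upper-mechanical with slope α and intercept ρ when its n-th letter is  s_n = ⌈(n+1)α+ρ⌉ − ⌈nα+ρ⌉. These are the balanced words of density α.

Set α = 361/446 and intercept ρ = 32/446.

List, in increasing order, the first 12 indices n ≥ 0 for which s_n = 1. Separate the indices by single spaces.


n=0: ⌈393/446⌉−⌈32/446⌉ = 1−1 = 0
n=1: ⌈754/446⌉−⌈393/446⌉ = 2−1 = 1  ← one
n=2: ⌈1115/446⌉−⌈754/446⌉ = 3−2 = 1  ← one
n=3: ⌈1476/446⌉−⌈1115/446⌉ = 4−3 = 1  ← one
n=4: ⌈1837/446⌉−⌈1476/446⌉ = 5−4 = 1  ← one
n=5: ⌈2198/446⌉−⌈1837/446⌉ = 5−5 = 0
n=6: ⌈2559/446⌉−⌈2198/446⌉ = 6−5 = 1  ← one
n=7: ⌈2920/446⌉−⌈2559/446⌉ = 7−6 = 1  ← one
n=8: ⌈3281/446⌉−⌈2920/446⌉ = 8−7 = 1  ← one
n=9: ⌈3642/446⌉−⌈3281/446⌉ = 9−8 = 1  ← one
n=10: ⌈4003/446⌉−⌈3642/446⌉ = 9−9 = 0
n=11: ⌈4364/446⌉−⌈4003/446⌉ = 10−9 = 1  ← one
n=12: ⌈4725/446⌉−⌈4364/446⌉ = 11−10 = 1  ← one
n=13: ⌈5086/446⌉−⌈4725/446⌉ = 12−11 = 1  ← one
n=14: ⌈5447/446⌉−⌈5086/446⌉ = 13−12 = 1  ← one
positions of the first 12 ones: 1 2 3 4 6 7 8 9 11 12 13 14

1 2 3 4 6 7 8 9 11 12 13 14


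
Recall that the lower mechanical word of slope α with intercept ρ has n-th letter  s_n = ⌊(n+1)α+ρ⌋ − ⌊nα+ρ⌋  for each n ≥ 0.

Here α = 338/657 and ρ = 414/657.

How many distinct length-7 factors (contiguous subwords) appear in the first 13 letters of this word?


2

t_n = ⌊(n·338+414)/657⌋ for n = 0 … 13:
  n=0…9: ⌊414/657⌋=0 ⌊752/657⌋=1 ⌊1090/657⌋=1 ⌊1428/657⌋=2 ⌊1766/657⌋=2 ⌊2104/657⌋=3 ⌊2442/657⌋=3 ⌊2780/657⌋=4 ⌊3118/657⌋=4 ⌊3456/657⌋=5
  n=10…13: ⌊3794/657⌋=5 ⌊4132/657⌋=6 ⌊4470/657⌋=6 ⌊4808/657⌋=7
s_n = t_(n+1) − t_n for n = 0 … 12 gives
prefix = 1010101010101
slide a length-7 window over [0..6] … [6..12] (7 windows); first occurrence of each distinct factor:
  [  0..  6] 1010101
  [  1..  7] 0101010
  (the other 5 windows repeat one of these)
distinct factors: {0101010, 1010101}
count = 2  (Sturmian bound for length 7 is 8)


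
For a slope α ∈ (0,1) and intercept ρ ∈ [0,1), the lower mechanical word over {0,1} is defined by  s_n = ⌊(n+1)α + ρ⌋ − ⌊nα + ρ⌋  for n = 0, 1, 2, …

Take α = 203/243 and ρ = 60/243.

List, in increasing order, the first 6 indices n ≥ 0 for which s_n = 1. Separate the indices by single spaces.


n=0: ⌊263/243⌋−⌊60/243⌋ = 1−0 = 1  ← one
n=1: ⌊466/243⌋−⌊263/243⌋ = 1−1 = 0
n=2: ⌊669/243⌋−⌊466/243⌋ = 2−1 = 1  ← one
n=3: ⌊872/243⌋−⌊669/243⌋ = 3−2 = 1  ← one
n=4: ⌊1075/243⌋−⌊872/243⌋ = 4−3 = 1  ← one
n=5: ⌊1278/243⌋−⌊1075/243⌋ = 5−4 = 1  ← one
n=6: ⌊1481/243⌋−⌊1278/243⌋ = 6−5 = 1  ← one
positions of the first 6 ones: 0 2 3 4 5 6

0 2 3 4 5 6


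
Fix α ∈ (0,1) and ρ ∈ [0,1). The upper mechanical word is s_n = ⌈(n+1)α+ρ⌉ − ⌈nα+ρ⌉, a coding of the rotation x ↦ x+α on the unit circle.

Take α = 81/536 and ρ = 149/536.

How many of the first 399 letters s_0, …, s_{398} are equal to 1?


60

#1s = Σ_{n=0}^{398} s_n = Σ_{n=0}^{398} (⌈(n+1)α+ρ⌉ − ⌈nα+ρ⌉)
the sum telescopes: every ⌈nα+ρ⌉ with 0 < n < 399 appears once with + and once with −, leaving ⌈399α+ρ⌉ − ⌈0·α+ρ⌉
399α + ρ = (399·81 + 149) / 536 = 32468/536
ρ = 149/536
⌈32468/536⌉ = 61,  ⌈149/536⌉ = 1
#1s = 61 − 1 = 60


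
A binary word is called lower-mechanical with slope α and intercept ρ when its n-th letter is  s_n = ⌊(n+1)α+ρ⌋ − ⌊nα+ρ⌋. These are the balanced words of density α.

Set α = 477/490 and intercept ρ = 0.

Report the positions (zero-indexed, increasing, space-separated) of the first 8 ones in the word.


n=0: ⌊477/490⌋−⌊0/490⌋ = 0−0 = 0
n=1: ⌊954/490⌋−⌊477/490⌋ = 1−0 = 1  ← one
n=2: ⌊1431/490⌋−⌊954/490⌋ = 2−1 = 1  ← one
n=3: ⌊1908/490⌋−⌊1431/490⌋ = 3−2 = 1  ← one
n=4: ⌊2385/490⌋−⌊1908/490⌋ = 4−3 = 1  ← one
n=5: ⌊2862/490⌋−⌊2385/490⌋ = 5−4 = 1  ← one
n=6: ⌊3339/490⌋−⌊2862/490⌋ = 6−5 = 1  ← one
n=7: ⌊3816/490⌋−⌊3339/490⌋ = 7−6 = 1  ← one
n=8: ⌊4293/490⌋−⌊3816/490⌋ = 8−7 = 1  ← one
positions of the first 8 ones: 1 2 3 4 5 6 7 8

1 2 3 4 5 6 7 8


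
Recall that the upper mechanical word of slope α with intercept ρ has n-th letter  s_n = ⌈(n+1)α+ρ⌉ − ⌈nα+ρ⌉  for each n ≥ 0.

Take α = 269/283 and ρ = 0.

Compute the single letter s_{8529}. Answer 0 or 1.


1

(n+1)α + ρ = (8530·269) / 283 = 2294570/283
nα + ρ     = (8529·269) / 283 = 2294301/283
⌈2294570/283⌉ = 8109,  ⌈2294301/283⌉ = 8108
s_{8529} = 8109 − 8108 = 1


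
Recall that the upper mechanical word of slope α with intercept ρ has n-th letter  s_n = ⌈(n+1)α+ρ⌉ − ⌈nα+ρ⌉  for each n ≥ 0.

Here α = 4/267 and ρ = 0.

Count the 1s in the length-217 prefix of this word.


4

#1s = Σ_{n=0}^{216} s_n = Σ_{n=0}^{216} (⌈(n+1)α+ρ⌉ − ⌈nα+ρ⌉)
the sum telescopes: every ⌈nα+ρ⌉ with 0 < n < 217 appears once with + and once with −, leaving ⌈217α+ρ⌉ − ⌈0·α+ρ⌉
217α + ρ = (217·4) / 267 = 868/267
ρ = 0/267
⌈868/267⌉ = 4,  ⌈0/267⌉ = 0
#1s = 4 − 0 = 4


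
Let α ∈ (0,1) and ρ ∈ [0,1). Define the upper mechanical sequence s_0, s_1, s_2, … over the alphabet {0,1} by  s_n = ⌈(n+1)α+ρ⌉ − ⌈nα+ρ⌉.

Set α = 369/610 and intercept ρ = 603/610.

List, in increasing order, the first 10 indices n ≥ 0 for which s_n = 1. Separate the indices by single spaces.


n=0: ⌈972/610⌉−⌈603/610⌉ = 2−1 = 1  ← one
n=1: ⌈1341/610⌉−⌈972/610⌉ = 3−2 = 1  ← one
n=2: ⌈1710/610⌉−⌈1341/610⌉ = 3−3 = 0
n=3: ⌈2079/610⌉−⌈1710/610⌉ = 4−3 = 1  ← one
n=4: ⌈2448/610⌉−⌈2079/610⌉ = 5−4 = 1  ← one
n=5: ⌈2817/610⌉−⌈2448/610⌉ = 5−5 = 0
n=6: ⌈3186/610⌉−⌈2817/610⌉ = 6−5 = 1  ← one
n=7: ⌈3555/610⌉−⌈3186/610⌉ = 6−6 = 0
n=8: ⌈3924/610⌉−⌈3555/610⌉ = 7−6 = 1  ← one
n=9: ⌈4293/610⌉−⌈3924/610⌉ = 8−7 = 1  ← one
n=10: ⌈4662/610⌉−⌈4293/610⌉ = 8−8 = 0
n=11: ⌈5031/610⌉−⌈4662/610⌉ = 9−8 = 1  ← one
n=12: ⌈5400/610⌉−⌈5031/610⌉ = 9−9 = 0
n=13: ⌈5769/610⌉−⌈5400/610⌉ = 10−9 = 1  ← one
n=14: ⌈6138/610⌉−⌈5769/610⌉ = 11−10 = 1  ← one
positions of the first 10 ones: 0 1 3 4 6 8 9 11 13 14

0 1 3 4 6 8 9 11 13 14


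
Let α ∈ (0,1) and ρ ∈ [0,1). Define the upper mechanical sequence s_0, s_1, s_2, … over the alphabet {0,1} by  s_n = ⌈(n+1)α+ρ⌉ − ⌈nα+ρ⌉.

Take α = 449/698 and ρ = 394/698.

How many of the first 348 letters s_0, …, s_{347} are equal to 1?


224

#1s = Σ_{n=0}^{347} s_n = Σ_{n=0}^{347} (⌈(n+1)α+ρ⌉ − ⌈nα+ρ⌉)
the sum telescopes: every ⌈nα+ρ⌉ with 0 < n < 348 appears once with + and once with −, leaving ⌈348α+ρ⌉ − ⌈0·α+ρ⌉
348α + ρ = (348·449 + 394) / 698 = 156646/698
ρ = 394/698
⌈156646/698⌉ = 225,  ⌈394/698⌉ = 1
#1s = 225 − 1 = 224


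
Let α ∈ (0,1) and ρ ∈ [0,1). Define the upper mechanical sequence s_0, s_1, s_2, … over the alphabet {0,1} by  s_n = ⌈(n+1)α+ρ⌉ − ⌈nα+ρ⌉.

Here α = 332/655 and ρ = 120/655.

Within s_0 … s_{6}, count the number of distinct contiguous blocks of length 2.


2

t_n = ⌈(n·332+120)/655⌉ for n = 0 … 7:
  n=0…7: ⌈120/655⌉=1 ⌈452/655⌉=1 ⌈784/655⌉=2 ⌈1116/655⌉=2 ⌈1448/655⌉=3 ⌈1780/655⌉=3 ⌈2112/655⌉=4 ⌈2444/655⌉=4
s_n = t_(n+1) − t_n for n = 0 … 6 gives
prefix = 0101010
slide a length-2 window over [0..1] … [5..6] (6 windows); first occurrence of each distinct factor:
  [  0..  1] 01
  [  1..  2] 10
  (the other 4 windows repeat one of these)
distinct factors: {01, 10}
count = 2  (Sturmian bound for length 2 is 3)


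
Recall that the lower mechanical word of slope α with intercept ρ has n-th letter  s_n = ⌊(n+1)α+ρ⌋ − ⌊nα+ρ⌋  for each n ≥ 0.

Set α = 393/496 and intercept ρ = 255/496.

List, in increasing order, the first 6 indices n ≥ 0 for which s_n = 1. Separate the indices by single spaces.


n=0: ⌊648/496⌋−⌊255/496⌋ = 1−0 = 1  ← one
n=1: ⌊1041/496⌋−⌊648/496⌋ = 2−1 = 1  ← one
n=2: ⌊1434/496⌋−⌊1041/496⌋ = 2−2 = 0
n=3: ⌊1827/496⌋−⌊1434/496⌋ = 3−2 = 1  ← one
n=4: ⌊2220/496⌋−⌊1827/496⌋ = 4−3 = 1  ← one
n=5: ⌊2613/496⌋−⌊2220/496⌋ = 5−4 = 1  ← one
n=6: ⌊3006/496⌋−⌊2613/496⌋ = 6−5 = 1  ← one
positions of the first 6 ones: 0 1 3 4 5 6

0 1 3 4 5 6


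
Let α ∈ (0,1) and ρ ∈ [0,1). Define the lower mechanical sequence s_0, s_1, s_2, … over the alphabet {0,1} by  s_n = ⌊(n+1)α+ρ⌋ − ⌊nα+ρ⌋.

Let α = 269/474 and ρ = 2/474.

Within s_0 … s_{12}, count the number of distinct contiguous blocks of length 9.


t_n = ⌊(n·269+2)/474⌋ for n = 0 … 13:
  n=0…9: ⌊2/474⌋=0 ⌊271/474⌋=0 ⌊540/474⌋=1 ⌊809/474⌋=1 ⌊1078/474⌋=2 ⌊1347/474⌋=2 ⌊1616/474⌋=3 ⌊1885/474⌋=3 ⌊2154/474⌋=4 ⌊2423/474⌋=5
  n=10…13: ⌊2692/474⌋=5 ⌊2961/474⌋=6 ⌊3230/474⌋=6 ⌊3499/474⌋=7
s_n = t_(n+1) − t_n for n = 0 … 12 gives
prefix = 0101010110101
slide a length-9 window over [0..8] … [4..12] (5 windows); first occurrence of each distinct factor:
  [  0..  8] 010101011
  [  1..  9] 101010110
  [  2.. 10] 010101101
  [  3.. 11] 101011010
  [  4.. 12] 010110101
distinct factors: {010101011, 010101101, 010110101, 101010110, 101011010}
count = 5  (Sturmian bound for length 9 is 10)

5


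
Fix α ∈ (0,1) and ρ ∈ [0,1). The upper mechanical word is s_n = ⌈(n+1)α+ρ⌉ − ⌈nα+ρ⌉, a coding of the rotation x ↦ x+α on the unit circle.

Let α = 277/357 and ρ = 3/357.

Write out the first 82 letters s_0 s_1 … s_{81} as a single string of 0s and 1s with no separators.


0111011101111011101111011101111011101111011101111011101111011101110111101110111101

n=0: ⌈(1·277+3)/357⌉ − ⌈(0·277+3)/357⌉ = ⌈280/357⌉ − ⌈3/357⌉ = 1 − 1 = 0
n=1: ⌈(2·277+3)/357⌉ − ⌈(1·277+3)/357⌉ = ⌈557/357⌉ − ⌈280/357⌉ = 2 − 1 = 1
n=2: ⌈(3·277+3)/357⌉ − ⌈(2·277+3)/357⌉ = ⌈834/357⌉ − ⌈557/357⌉ = 3 − 2 = 1
n=3: ⌈(4·277+3)/357⌉ − ⌈(3·277+3)/357⌉ = ⌈1111/357⌉ − ⌈834/357⌉ = 4 − 3 = 1
n=4: ⌈(5·277+3)/357⌉ − ⌈(4·277+3)/357⌉ = ⌈1388/357⌉ − ⌈1111/357⌉ = 4 − 4 = 0
n=5: ⌈(6·277+3)/357⌉ − ⌈(5·277+3)/357⌉ = ⌈1665/357⌉ − ⌈1388/357⌉ = 5 − 4 = 1
n=6: ⌈(7·277+3)/357⌉ − ⌈(6·277+3)/357⌉ = ⌈1942/357⌉ − ⌈1665/357⌉ = 6 − 5 = 1
n=7: ⌈(8·277+3)/357⌉ − ⌈(7·277+3)/357⌉ = ⌈2219/357⌉ − ⌈1942/357⌉ = 7 − 6 = 1
n=8: ⌈(9·277+3)/357⌉ − ⌈(8·277+3)/357⌉ = ⌈2496/357⌉ − ⌈2219/357⌉ = 7 − 7 = 0
n=9: ⌈(10·277+3)/357⌉ − ⌈(9·277+3)/357⌉ = ⌈2773/357⌉ − ⌈2496/357⌉ = 8 − 7 = 1
n=10: ⌈(11·277+3)/357⌉ − ⌈(10·277+3)/357⌉ = ⌈3050/357⌉ − ⌈2773/357⌉ = 9 − 8 = 1
n=11: ⌈(12·277+3)/357⌉ − ⌈(11·277+3)/357⌉ = ⌈3327/357⌉ − ⌈3050/357⌉ = 10 − 9 = 1
n=12: ⌈(13·277+3)/357⌉ − ⌈(12·277+3)/357⌉ = ⌈3604/357⌉ − ⌈3327/357⌉ = 11 − 10 = 1
n=13: ⌈(14·277+3)/357⌉ − ⌈(13·277+3)/357⌉ = ⌈3881/357⌉ − ⌈3604/357⌉ = 11 − 11 = 0
n=14: ⌈(15·277+3)/357⌉ − ⌈(14·277+3)/357⌉ = ⌈4158/357⌉ − ⌈3881/357⌉ = 12 − 11 = 1
n=15: ⌈(16·277+3)/357⌉ − ⌈(15·277+3)/357⌉ = ⌈4435/357⌉ − ⌈4158/357⌉ = 13 − 12 = 1
n=16: ⌈(17·277+3)/357⌉ − ⌈(16·277+3)/357⌉ = ⌈4712/357⌉ − ⌈4435/357⌉ = 14 − 13 = 1
n=17: ⌈(18·277+3)/357⌉ − ⌈(17·277+3)/357⌉ = ⌈4989/357⌉ − ⌈4712/357⌉ = 14 − 14 = 0
n=18: ⌈(19·277+3)/357⌉ − ⌈(18·277+3)/357⌉ = ⌈5266/357⌉ − ⌈4989/357⌉ = 15 − 14 = 1
n=19: ⌈(20·277+3)/357⌉ − ⌈(19·277+3)/357⌉ = ⌈5543/357⌉ − ⌈5266/357⌉ = 16 − 15 = 1
n=20: ⌈(21·277+3)/357⌉ − ⌈(20·277+3)/357⌉ = ⌈5820/357⌉ − ⌈5543/357⌉ = 17 − 16 = 1
n=21: ⌈(22·277+3)/357⌉ − ⌈(21·277+3)/357⌉ = ⌈6097/357⌉ − ⌈5820/357⌉ = 18 − 17 = 1
n=22: ⌈(23·277+3)/357⌉ − ⌈(22·277+3)/357⌉ = ⌈6374/357⌉ − ⌈6097/357⌉ = 18 − 18 = 0
n=23: ⌈(24·277+3)/357⌉ − ⌈(23·277+3)/357⌉ = ⌈6651/357⌉ − ⌈6374/357⌉ = 19 − 18 = 1
n=24: ⌈(25·277+3)/357⌉ − ⌈(24·277+3)/357⌉ = ⌈6928/357⌉ − ⌈6651/357⌉ = 20 − 19 = 1
n=25: ⌈(26·277+3)/357⌉ − ⌈(25·277+3)/357⌉ = ⌈7205/357⌉ − ⌈6928/357⌉ = 21 − 20 = 1
n=26: ⌈(27·277+3)/357⌉ − ⌈(26·277+3)/357⌉ = ⌈7482/357⌉ − ⌈7205/357⌉ = 21 − 21 = 0
n=27: ⌈(28·277+3)/357⌉ − ⌈(27·277+3)/357⌉ = ⌈7759/357⌉ − ⌈7482/357⌉ = 22 − 21 = 1
n=28: ⌈(29·277+3)/357⌉ − ⌈(28·277+3)/357⌉ = ⌈8036/357⌉ − ⌈7759/357⌉ = 23 − 22 = 1
n=29: ⌈(30·277+3)/357⌉ − ⌈(29·277+3)/357⌉ = ⌈8313/357⌉ − ⌈8036/357⌉ = 24 − 23 = 1
n=30: ⌈(31·277+3)/357⌉ − ⌈(30·277+3)/357⌉ = ⌈8590/357⌉ − ⌈8313/357⌉ = 25 − 24 = 1
n=31: ⌈(32·277+3)/357⌉ − ⌈(31·277+3)/357⌉ = ⌈8867/357⌉ − ⌈8590/357⌉ = 25 − 25 = 0
n=32: ⌈(33·277+3)/357⌉ − ⌈(32·277+3)/357⌉ = ⌈9144/357⌉ − ⌈8867/357⌉ = 26 − 25 = 1
n=33: ⌈(34·277+3)/357⌉ − ⌈(33·277+3)/357⌉ = ⌈9421/357⌉ − ⌈9144/357⌉ = 27 − 26 = 1
n=34: ⌈(35·277+3)/357⌉ − ⌈(34·277+3)/357⌉ = ⌈9698/357⌉ − ⌈9421/357⌉ = 28 − 27 = 1
n=35: ⌈(36·277+3)/357⌉ − ⌈(35·277+3)/357⌉ = ⌈9975/357⌉ − ⌈9698/357⌉ = 28 − 28 = 0
n=36: ⌈(37·277+3)/357⌉ − ⌈(36·277+3)/357⌉ = ⌈10252/357⌉ − ⌈9975/357⌉ = 29 − 28 = 1
n=37: ⌈(38·277+3)/357⌉ − ⌈(37·277+3)/357⌉ = ⌈10529/357⌉ − ⌈10252/357⌉ = 30 − 29 = 1
n=38: ⌈(39·277+3)/357⌉ − ⌈(38·277+3)/357⌉ = ⌈10806/357⌉ − ⌈10529/357⌉ = 31 − 30 = 1
n=39: ⌈(40·277+3)/357⌉ − ⌈(39·277+3)/357⌉ = ⌈11083/357⌉ − ⌈10806/357⌉ = 32 − 31 = 1
n=40: ⌈(41·277+3)/357⌉ − ⌈(40·277+3)/357⌉ = ⌈11360/357⌉ − ⌈11083/357⌉ = 32 − 32 = 0
n=41: ⌈(42·277+3)/357⌉ − ⌈(41·277+3)/357⌉ = ⌈11637/357⌉ − ⌈11360/357⌉ = 33 − 32 = 1
n=42: ⌈(43·277+3)/357⌉ − ⌈(42·277+3)/357⌉ = ⌈11914/357⌉ − ⌈11637/357⌉ = 34 − 33 = 1
n=43: ⌈(44·277+3)/357⌉ − ⌈(43·277+3)/357⌉ = ⌈12191/357⌉ − ⌈11914/357⌉ = 35 − 34 = 1
n=44: ⌈(45·277+3)/357⌉ − ⌈(44·277+3)/357⌉ = ⌈12468/357⌉ − ⌈12191/357⌉ = 35 − 35 = 0
n=45: ⌈(46·277+3)/357⌉ − ⌈(45·277+3)/357⌉ = ⌈12745/357⌉ − ⌈12468/357⌉ = 36 − 35 = 1
n=46: ⌈(47·277+3)/357⌉ − ⌈(46·277+3)/357⌉ = ⌈13022/357⌉ − ⌈12745/357⌉ = 37 − 36 = 1
n=47: ⌈(48·277+3)/357⌉ − ⌈(47·277+3)/357⌉ = ⌈13299/357⌉ − ⌈13022/357⌉ = 38 − 37 = 1
n=48: ⌈(49·277+3)/357⌉ − ⌈(48·277+3)/357⌉ = ⌈13576/357⌉ − ⌈13299/357⌉ = 39 − 38 = 1
n=49: ⌈(50·277+3)/357⌉ − ⌈(49·277+3)/357⌉ = ⌈13853/357⌉ − ⌈13576/357⌉ = 39 − 39 = 0
n=50: ⌈(51·277+3)/357⌉ − ⌈(50·277+3)/357⌉ = ⌈14130/357⌉ − ⌈13853/357⌉ = 40 − 39 = 1
n=51: ⌈(52·277+3)/357⌉ − ⌈(51·277+3)/357⌉ = ⌈14407/357⌉ − ⌈14130/357⌉ = 41 − 40 = 1
n=52: ⌈(53·277+3)/357⌉ − ⌈(52·277+3)/357⌉ = ⌈14684/357⌉ − ⌈14407/357⌉ = 42 − 41 = 1
n=53: ⌈(54·277+3)/357⌉ − ⌈(53·277+3)/357⌉ = ⌈14961/357⌉ − ⌈14684/357⌉ = 42 − 42 = 0
n=54: ⌈(55·277+3)/357⌉ − ⌈(54·277+3)/357⌉ = ⌈15238/357⌉ − ⌈14961/357⌉ = 43 − 42 = 1
n=55: ⌈(56·277+3)/357⌉ − ⌈(55·277+3)/357⌉ = ⌈15515/357⌉ − ⌈15238/357⌉ = 44 − 43 = 1
n=56: ⌈(57·277+3)/357⌉ − ⌈(56·277+3)/357⌉ = ⌈15792/357⌉ − ⌈15515/357⌉ = 45 − 44 = 1
n=57: ⌈(58·277+3)/357⌉ − ⌈(57·277+3)/357⌉ = ⌈16069/357⌉ − ⌈15792/357⌉ = 46 − 45 = 1
n=58: ⌈(59·277+3)/357⌉ − ⌈(58·277+3)/357⌉ = ⌈16346/357⌉ − ⌈16069/357⌉ = 46 − 46 = 0
n=59: ⌈(60·277+3)/357⌉ − ⌈(59·277+3)/357⌉ = ⌈16623/357⌉ − ⌈16346/357⌉ = 47 − 46 = 1
n=60: ⌈(61·277+3)/357⌉ − ⌈(60·277+3)/357⌉ = ⌈16900/357⌉ − ⌈16623/357⌉ = 48 − 47 = 1
n=61: ⌈(62·277+3)/357⌉ − ⌈(61·277+3)/357⌉ = ⌈17177/357⌉ − ⌈16900/357⌉ = 49 − 48 = 1
n=62: ⌈(63·277+3)/357⌉ − ⌈(62·277+3)/357⌉ = ⌈17454/357⌉ − ⌈17177/357⌉ = 49 − 49 = 0
n=63: ⌈(64·277+3)/357⌉ − ⌈(63·277+3)/357⌉ = ⌈17731/357⌉ − ⌈17454/357⌉ = 50 − 49 = 1
n=64: ⌈(65·277+3)/357⌉ − ⌈(64·277+3)/357⌉ = ⌈18008/357⌉ − ⌈17731/357⌉ = 51 − 50 = 1
n=65: ⌈(66·277+3)/357⌉ − ⌈(65·277+3)/357⌉ = ⌈18285/357⌉ − ⌈18008/357⌉ = 52 − 51 = 1
n=66: ⌈(67·277+3)/357⌉ − ⌈(66·277+3)/357⌉ = ⌈18562/357⌉ − ⌈18285/357⌉ = 52 − 52 = 0
n=67: ⌈(68·277+3)/357⌉ − ⌈(67·277+3)/357⌉ = ⌈18839/357⌉ − ⌈18562/357⌉ = 53 − 52 = 1
n=68: ⌈(69·277+3)/357⌉ − ⌈(68·277+3)/357⌉ = ⌈19116/357⌉ − ⌈18839/357⌉ = 54 − 53 = 1
n=69: ⌈(70·277+3)/357⌉ − ⌈(69·277+3)/357⌉ = ⌈19393/357⌉ − ⌈19116/357⌉ = 55 − 54 = 1
n=70: ⌈(71·277+3)/357⌉ − ⌈(70·277+3)/357⌉ = ⌈19670/357⌉ − ⌈19393/357⌉ = 56 − 55 = 1
n=71: ⌈(72·277+3)/357⌉ − ⌈(71·277+3)/357⌉ = ⌈19947/357⌉ − ⌈19670/357⌉ = 56 − 56 = 0
n=72: ⌈(73·277+3)/357⌉ − ⌈(72·277+3)/357⌉ = ⌈20224/357⌉ − ⌈19947/357⌉ = 57 − 56 = 1
n=73: ⌈(74·277+3)/357⌉ − ⌈(73·277+3)/357⌉ = ⌈20501/357⌉ − ⌈20224/357⌉ = 58 − 57 = 1
n=74: ⌈(75·277+3)/357⌉ − ⌈(74·277+3)/357⌉ = ⌈20778/357⌉ − ⌈20501/357⌉ = 59 − 58 = 1
n=75: ⌈(76·277+3)/357⌉ − ⌈(75·277+3)/357⌉ = ⌈21055/357⌉ − ⌈20778/357⌉ = 59 − 59 = 0
n=76: ⌈(77·277+3)/357⌉ − ⌈(76·277+3)/357⌉ = ⌈21332/357⌉ − ⌈21055/357⌉ = 60 − 59 = 1
n=77: ⌈(78·277+3)/357⌉ − ⌈(77·277+3)/357⌉ = ⌈21609/357⌉ − ⌈21332/357⌉ = 61 − 60 = 1
n=78: ⌈(79·277+3)/357⌉ − ⌈(78·277+3)/357⌉ = ⌈21886/357⌉ − ⌈21609/357⌉ = 62 − 61 = 1
n=79: ⌈(80·277+3)/357⌉ − ⌈(79·277+3)/357⌉ = ⌈22163/357⌉ − ⌈21886/357⌉ = 63 − 62 = 1
n=80: ⌈(81·277+3)/357⌉ − ⌈(80·277+3)/357⌉ = ⌈22440/357⌉ − ⌈22163/357⌉ = 63 − 63 = 0
n=81: ⌈(82·277+3)/357⌉ − ⌈(81·277+3)/357⌉ = ⌈22717/357⌉ − ⌈22440/357⌉ = 64 − 63 = 1
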